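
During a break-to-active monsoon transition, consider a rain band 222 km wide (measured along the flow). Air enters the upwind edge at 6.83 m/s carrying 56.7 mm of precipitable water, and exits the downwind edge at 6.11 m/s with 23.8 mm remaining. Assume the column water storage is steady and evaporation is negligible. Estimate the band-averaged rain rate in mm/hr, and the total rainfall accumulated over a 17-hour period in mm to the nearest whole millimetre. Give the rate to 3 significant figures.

Column moisture flux per unit crosswind length is F = V × PW.
Inflow: F_in = 6.83 × 56.7 = 387.261 mm·m/s
Outflow: F_out = 6.11 × 23.8 = 145.418 mm·m/s
Steady-state rate R = (F_in − F_out)/L = (387.261 − 145.418) / 222000 m = 1.089e-03 mm/s.
R = 1.089e-03 × 3600 = 3.92 mm/hr.
Over 17 h: total = 3.92 × 17 = 66.64 ≈ 67 mm.

R ≈ 3.92 mm/hr; total ≈ 67 mm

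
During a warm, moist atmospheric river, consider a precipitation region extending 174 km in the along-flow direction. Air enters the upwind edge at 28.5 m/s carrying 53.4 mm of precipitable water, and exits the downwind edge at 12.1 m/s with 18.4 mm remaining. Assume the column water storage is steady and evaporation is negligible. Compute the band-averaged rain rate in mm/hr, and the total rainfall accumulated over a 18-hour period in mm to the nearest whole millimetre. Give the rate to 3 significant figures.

Column moisture flux per unit crosswind length is F = V × PW.
Inflow: F_in = 28.5 × 53.4 = 1521.9 mm·m/s
Outflow: F_out = 12.1 × 18.4 = 222.64 mm·m/s
Steady-state rate R = (F_in − F_out)/L = (1521.9 − 222.64) / 174000 m = 7.467e-03 mm/s.
R = 7.467e-03 × 3600 = 26.9 mm/hr.
Over 18 h: total = 26.9 × 18 = 484.2 ≈ 484 mm.

R ≈ 26.9 mm/hr; total ≈ 484 mm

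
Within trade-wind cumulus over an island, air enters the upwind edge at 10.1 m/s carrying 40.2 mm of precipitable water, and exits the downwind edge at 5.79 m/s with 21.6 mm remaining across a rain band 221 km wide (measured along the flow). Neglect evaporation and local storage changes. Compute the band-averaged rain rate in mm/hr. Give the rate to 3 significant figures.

Column moisture flux per unit crosswind length is F = V × PW.
Inflow: F_in = 10.1 × 40.2 = 406.02 mm·m/s
Outflow: F_out = 5.79 × 21.6 = 125.064 mm·m/s
Steady-state rate R = (F_in − F_out)/L = (406.02 − 125.064) / 221000 m = 1.271e-03 mm/s.
R = 1.271e-03 × 3600 = 4.58 mm/hr.

R ≈ 4.58 mm/hr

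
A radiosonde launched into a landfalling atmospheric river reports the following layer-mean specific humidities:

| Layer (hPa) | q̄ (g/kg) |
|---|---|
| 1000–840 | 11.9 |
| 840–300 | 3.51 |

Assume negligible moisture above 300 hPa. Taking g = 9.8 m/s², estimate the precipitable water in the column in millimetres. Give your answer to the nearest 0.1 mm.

PW ≈ 38.8 mm

Precipitable water is the column-integrated vapour mass per unit area: PW = (1/g) Σ q̄ Δp, with q in kg/kg and Δp in Pa (1 kg/m² of water = 1 mm).
Layer 1000–840 hPa: Δp = 160 hPa = 16000 Pa, q̄ = 0.0119 kg/kg → 0.0119 × 16000 / 9.8 = 19.43 mm
Layer 840–300 hPa: Δp = 540 hPa = 54000 Pa, q̄ = 0.00351 kg/kg → 0.00351 × 54000 / 9.8 = 19.34 mm
PW = 19.43 + 19.34 = 38.77 ≈ 38.8 mm.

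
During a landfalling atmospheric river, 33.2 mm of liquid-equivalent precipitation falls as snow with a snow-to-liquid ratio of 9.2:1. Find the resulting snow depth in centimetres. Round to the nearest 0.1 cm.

Snow depth = liquid × ratio = 33.2 mm × 9.2 = 305.44 mm = 30.5 cm.

snow depth ≈ 30.5 cm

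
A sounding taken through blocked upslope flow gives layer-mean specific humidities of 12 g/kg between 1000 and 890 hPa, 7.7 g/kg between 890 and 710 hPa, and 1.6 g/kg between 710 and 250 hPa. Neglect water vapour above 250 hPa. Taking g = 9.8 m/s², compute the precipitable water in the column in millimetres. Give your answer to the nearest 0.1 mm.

PW ≈ 35.1 mm

Precipitable water is the column-integrated vapour mass per unit area: PW = (1/g) Σ q̄ Δp, with q in kg/kg and Δp in Pa (1 kg/m² of water = 1 mm).
Layer 1000–890 hPa: Δp = 110 hPa = 11000 Pa, q̄ = 0.012 kg/kg → 0.012 × 11000 / 9.8 = 13.47 mm
Layer 890–710 hPa: Δp = 180 hPa = 18000 Pa, q̄ = 0.0077 kg/kg → 0.0077 × 18000 / 9.8 = 14.14 mm
Layer 710–250 hPa: Δp = 460 hPa = 46000 Pa, q̄ = 0.0016 kg/kg → 0.0016 × 46000 / 9.8 = 7.51 mm
PW = 13.47 + 14.14 + 7.51 = 35.12 ≈ 35.1 mm.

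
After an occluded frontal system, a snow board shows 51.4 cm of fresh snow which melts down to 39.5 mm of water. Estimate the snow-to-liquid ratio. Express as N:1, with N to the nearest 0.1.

Ratio = snow depth / SWE = 514 mm / 39.5 mm = 13.0, i.e. 13.0:1.

ratio ≈ 13.0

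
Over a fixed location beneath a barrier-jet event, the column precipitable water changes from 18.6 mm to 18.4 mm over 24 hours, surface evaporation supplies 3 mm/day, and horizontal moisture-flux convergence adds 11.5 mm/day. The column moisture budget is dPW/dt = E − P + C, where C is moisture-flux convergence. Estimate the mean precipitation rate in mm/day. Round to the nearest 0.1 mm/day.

P ≈ 14.7 mm/day

dPW/dt = (18.4 − 18.6) mm / (24/24 day) = -0.200 mm/day.
P = E + C − dPW/dt = 3 + (11.5) − (-0.200) = 14.7 mm/day.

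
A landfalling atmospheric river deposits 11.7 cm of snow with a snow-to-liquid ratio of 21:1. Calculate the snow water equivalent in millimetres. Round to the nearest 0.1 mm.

SWE = snow depth / ratio = 11.7 cm / 21 = 0.557 cm = 5.6 mm.

SWE ≈ 5.6 mm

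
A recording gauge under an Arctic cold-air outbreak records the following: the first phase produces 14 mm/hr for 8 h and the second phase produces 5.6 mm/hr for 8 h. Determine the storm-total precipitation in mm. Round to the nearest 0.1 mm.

Total = Σ Rᵢ Δtᵢ = 14 × 8 + 5.6 × 8
      = 112 + 44.8 = 156.8 mm.

total ≈ 156.8 mm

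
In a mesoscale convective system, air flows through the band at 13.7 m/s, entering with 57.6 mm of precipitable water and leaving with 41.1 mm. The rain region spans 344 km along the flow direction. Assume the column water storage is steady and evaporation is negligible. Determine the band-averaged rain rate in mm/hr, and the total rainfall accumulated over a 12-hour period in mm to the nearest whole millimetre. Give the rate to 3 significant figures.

Column moisture flux per unit crosswind length is F = V × PW.
Inflow: F_in = 13.7 × 57.6 = 789.12 mm·m/s
Outflow: F_out = 13.7 × 41.1 = 563.07 mm·m/s
Steady-state rate R = (F_in − F_out)/L = (789.12 − 563.07) / 344000 m = 6.571e-04 mm/s.
R = 6.571e-04 × 3600 = 2.37 mm/hr.
Over 12 h: total = 2.37 × 12 = 28.44 ≈ 28 mm.

R ≈ 2.37 mm/hr; total ≈ 28 mm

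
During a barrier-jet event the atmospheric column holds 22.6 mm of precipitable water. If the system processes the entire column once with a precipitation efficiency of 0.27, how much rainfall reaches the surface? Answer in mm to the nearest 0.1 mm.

rainfall ≈ 6.1 mm

Rainfall = ε × PW = 0.27 × 22.6 = 6.1 mm.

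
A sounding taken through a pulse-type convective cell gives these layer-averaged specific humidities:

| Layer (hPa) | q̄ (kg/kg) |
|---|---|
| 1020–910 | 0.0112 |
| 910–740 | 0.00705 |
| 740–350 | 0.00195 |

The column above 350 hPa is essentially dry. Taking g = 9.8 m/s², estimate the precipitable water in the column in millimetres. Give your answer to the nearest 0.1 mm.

Precipitable water is the column-integrated vapour mass per unit area: PW = (1/g) Σ q̄ Δp, with q in kg/kg and Δp in Pa (1 kg/m² of water = 1 mm).
Layer 1020–910 hPa: Δp = 110 hPa = 11000 Pa, q̄ = 0.0112 kg/kg → 0.0112 × 11000 / 9.8 = 12.57 mm
Layer 910–740 hPa: Δp = 170 hPa = 17000 Pa, q̄ = 0.00705 kg/kg → 0.00705 × 17000 / 9.8 = 12.23 mm
Layer 740–350 hPa: Δp = 390 hPa = 39000 Pa, q̄ = 0.00195 kg/kg → 0.00195 × 39000 / 9.8 = 7.76 mm
PW = 12.57 + 12.23 + 7.76 = 32.56 ≈ 32.6 mm.

PW ≈ 32.6 mm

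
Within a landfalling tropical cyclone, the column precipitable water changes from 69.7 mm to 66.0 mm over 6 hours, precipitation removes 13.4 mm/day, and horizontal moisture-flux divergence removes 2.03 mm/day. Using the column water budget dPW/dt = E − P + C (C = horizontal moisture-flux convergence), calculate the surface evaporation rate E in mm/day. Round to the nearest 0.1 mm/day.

E ≈ 0.6 mm/day

dPW/dt = (66.0 − 69.7) mm / (6/24 day) = -14.800 mm/day.
E = dPW/dt + P − C = (-14.800) + 13.4 − (-2.03) = 0.6 mm/day.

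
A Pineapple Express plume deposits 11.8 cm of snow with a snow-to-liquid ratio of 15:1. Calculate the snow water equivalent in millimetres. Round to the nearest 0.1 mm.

SWE = snow depth / ratio = 11.8 cm / 15 = 0.787 cm = 7.9 mm.

SWE ≈ 7.9 mm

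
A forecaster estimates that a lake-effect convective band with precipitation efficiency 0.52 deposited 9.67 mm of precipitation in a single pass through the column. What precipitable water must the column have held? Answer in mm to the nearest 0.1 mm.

PW = precipitation / ε = 9.67 / 0.52 = 18.6 mm.

PW ≈ 18.6 mm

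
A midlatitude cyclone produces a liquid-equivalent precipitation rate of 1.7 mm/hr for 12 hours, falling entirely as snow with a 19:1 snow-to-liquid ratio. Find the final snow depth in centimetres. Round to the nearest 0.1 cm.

snow depth ≈ 38.8 cm

Liquid-equivalent depth = 1.7 × 12 = 20.4 mm.
Snow depth = 20.4 mm × 19 = 387.6 mm = 38.8 cm.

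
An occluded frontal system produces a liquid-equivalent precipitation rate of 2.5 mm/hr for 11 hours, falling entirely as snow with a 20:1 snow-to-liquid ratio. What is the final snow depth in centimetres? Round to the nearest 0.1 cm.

Liquid-equivalent depth = 2.5 × 11 = 27.5 mm.
Snow depth = 27.5 mm × 20 = 550 mm = 55.0 cm.

snow depth ≈ 55.0 cm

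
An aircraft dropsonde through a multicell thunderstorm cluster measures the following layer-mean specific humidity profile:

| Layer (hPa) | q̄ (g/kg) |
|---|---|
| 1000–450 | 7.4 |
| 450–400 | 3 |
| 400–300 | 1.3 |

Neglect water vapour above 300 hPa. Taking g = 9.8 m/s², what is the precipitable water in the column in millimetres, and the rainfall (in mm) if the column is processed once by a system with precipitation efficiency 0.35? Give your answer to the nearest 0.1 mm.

PW ≈ 44.4 mm; rainfall ≈ 15.5 mm

Precipitable water is the column-integrated vapour mass per unit area: PW = (1/g) Σ q̄ Δp, with q in kg/kg and Δp in Pa (1 kg/m² of water = 1 mm).
Layer 1000–450 hPa: Δp = 550 hPa = 55000 Pa, q̄ = 0.0074 kg/kg → 0.0074 × 55000 / 9.8 = 41.53 mm
Layer 450–400 hPa: Δp = 50 hPa = 5000 Pa, q̄ = 0.003 kg/kg → 0.003 × 5000 / 9.8 = 1.53 mm
Layer 400–300 hPa: Δp = 100 hPa = 10000 Pa, q̄ = 0.0013 kg/kg → 0.0013 × 10000 / 9.8 = 1.33 mm
PW = 41.53 + 1.53 + 1.33 = 44.39 ≈ 44.4 mm.
Rainfall = ε × PW = 0.35 × 44.4 = 15.5 mm.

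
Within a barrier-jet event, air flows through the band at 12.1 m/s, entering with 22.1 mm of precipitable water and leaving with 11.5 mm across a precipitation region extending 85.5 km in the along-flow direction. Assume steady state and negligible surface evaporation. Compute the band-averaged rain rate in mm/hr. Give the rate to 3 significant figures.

Column moisture flux per unit crosswind length is F = V × PW.
Inflow: F_in = 12.1 × 22.1 = 267.41 mm·m/s
Outflow: F_out = 12.1 × 11.5 = 139.15 mm·m/s
Steady-state rate R = (F_in − F_out)/L = (267.41 − 139.15) / 85500 m = 1.500e-03 mm/s.
R = 1.500e-03 × 3600 = 5.40 mm/hr.

R ≈ 5.40 mm/hr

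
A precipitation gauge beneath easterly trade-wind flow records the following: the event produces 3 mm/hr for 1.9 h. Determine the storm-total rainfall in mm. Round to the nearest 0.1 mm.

Total = Σ Rᵢ Δtᵢ = 3 × 1.9
      = 5.7 = 5.7 mm.

total ≈ 5.7 mm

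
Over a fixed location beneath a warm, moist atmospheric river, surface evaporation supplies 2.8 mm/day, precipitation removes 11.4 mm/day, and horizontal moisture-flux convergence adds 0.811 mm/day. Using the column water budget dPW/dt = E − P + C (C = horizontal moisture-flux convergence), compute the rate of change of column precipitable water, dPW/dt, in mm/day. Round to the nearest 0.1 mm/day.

dPW/dt ≈ -7.8 mm/day

dPW/dt = E − P + C = 2.8 − 11.4 + (0.811) = -7.8 mm/day.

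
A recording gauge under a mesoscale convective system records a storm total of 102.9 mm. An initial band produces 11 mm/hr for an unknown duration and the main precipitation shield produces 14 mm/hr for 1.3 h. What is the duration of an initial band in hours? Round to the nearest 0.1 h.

duration ≈ 7.7 h

Known phases: 14 × 1.3 = 18.2 mm.
Remaining depth = 102.9 − 18.2 = 84.7 mm.
Duration = 84.7 / 11 = 7.7 h.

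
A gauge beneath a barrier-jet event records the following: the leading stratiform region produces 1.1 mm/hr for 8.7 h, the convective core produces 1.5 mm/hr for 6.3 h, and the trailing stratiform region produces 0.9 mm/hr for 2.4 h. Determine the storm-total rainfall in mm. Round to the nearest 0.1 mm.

Total = Σ Rᵢ Δtᵢ = 1.1 × 8.7 + 1.5 × 6.3 + 0.9 × 2.4
      = 9.57 + 9.45 + 2.16 = 21.2 mm.

total ≈ 21.2 mm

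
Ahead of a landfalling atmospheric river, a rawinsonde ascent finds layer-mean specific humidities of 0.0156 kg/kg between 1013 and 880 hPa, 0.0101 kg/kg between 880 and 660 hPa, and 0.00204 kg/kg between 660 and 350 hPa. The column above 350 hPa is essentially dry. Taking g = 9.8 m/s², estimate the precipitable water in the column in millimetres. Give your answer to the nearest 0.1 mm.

Precipitable water is the column-integrated vapour mass per unit area: PW = (1/g) Σ q̄ Δp, with q in kg/kg and Δp in Pa (1 kg/m² of water = 1 mm).
Layer 1013–880 hPa: Δp = 133 hPa = 13300 Pa, q̄ = 0.0156 kg/kg → 0.0156 × 13300 / 9.8 = 21.17 mm
Layer 880–660 hPa: Δp = 220 hPa = 22000 Pa, q̄ = 0.0101 kg/kg → 0.0101 × 22000 / 9.8 = 22.67 mm
Layer 660–350 hPa: Δp = 310 hPa = 31000 Pa, q̄ = 0.00204 kg/kg → 0.00204 × 31000 / 9.8 = 6.45 mm
PW = 21.17 + 22.67 + 6.45 = 50.29 ≈ 50.3 mm.

PW ≈ 50.3 mm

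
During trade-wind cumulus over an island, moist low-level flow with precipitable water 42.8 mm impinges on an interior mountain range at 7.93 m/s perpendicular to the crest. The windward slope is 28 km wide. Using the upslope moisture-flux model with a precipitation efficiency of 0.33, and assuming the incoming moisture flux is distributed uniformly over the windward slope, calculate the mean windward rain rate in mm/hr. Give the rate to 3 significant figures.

R ≈ 14.4 mm/hr

Incoming column moisture flux per unit ridge length: F = V × PW = 7.93 × 42.8 = 339.404 mm·m/s.
Spread over the 28 km slope with efficiency ε = 0.33: R = ε·F/W = 0.33 × 339.404 / 28000 m = 4.000e-03 mm/s.
R = 4.000e-03 × 3600 = 14.4 mm/hr.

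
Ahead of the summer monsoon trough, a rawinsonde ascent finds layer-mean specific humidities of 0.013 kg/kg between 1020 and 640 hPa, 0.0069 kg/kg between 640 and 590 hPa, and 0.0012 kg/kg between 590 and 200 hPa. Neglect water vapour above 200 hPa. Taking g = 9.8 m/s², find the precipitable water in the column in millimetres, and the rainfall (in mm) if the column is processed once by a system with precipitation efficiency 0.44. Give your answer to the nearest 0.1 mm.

PW ≈ 58.7 mm; rainfall ≈ 25.8 mm

Precipitable water is the column-integrated vapour mass per unit area: PW = (1/g) Σ q̄ Δp, with q in kg/kg and Δp in Pa (1 kg/m² of water = 1 mm).
Layer 1020–640 hPa: Δp = 380 hPa = 38000 Pa, q̄ = 0.013 kg/kg → 0.013 × 38000 / 9.8 = 50.41 mm
Layer 640–590 hPa: Δp = 50 hPa = 5000 Pa, q̄ = 0.0069 kg/kg → 0.0069 × 5000 / 9.8 = 3.52 mm
Layer 590–200 hPa: Δp = 390 hPa = 39000 Pa, q̄ = 0.0012 kg/kg → 0.0012 × 39000 / 9.8 = 4.78 mm
PW = 50.41 + 3.52 + 4.78 = 58.71 ≈ 58.7 mm.
Rainfall = ε × PW = 0.44 × 58.7 = 25.8 mm.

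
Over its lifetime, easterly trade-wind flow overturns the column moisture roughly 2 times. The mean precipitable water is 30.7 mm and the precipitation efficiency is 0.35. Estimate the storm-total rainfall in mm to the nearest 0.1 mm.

rainfall ≈ 21.5 mm

Each cycle deposits ε × PW = 0.35 × 30.7 = 10.745 mm.
Over 2 cycles: 2 × 10.745 = 21.5 mm.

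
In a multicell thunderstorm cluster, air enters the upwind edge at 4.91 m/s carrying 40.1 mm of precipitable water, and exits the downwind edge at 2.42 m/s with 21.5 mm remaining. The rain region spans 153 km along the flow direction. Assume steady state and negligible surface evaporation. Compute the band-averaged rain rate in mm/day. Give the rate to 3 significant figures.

R ≈ 81.8 mm/day

Column moisture flux per unit crosswind length is F = V × PW.
Inflow: F_in = 4.91 × 40.1 = 196.891 mm·m/s
Outflow: F_out = 2.42 × 21.5 = 52.03 mm·m/s
Steady-state rate R = (F_in − F_out)/L = (196.891 − 52.03) / 153000 m = 9.468e-04 mm/s.
R = 9.468e-04 × 3600 × 24 = 81.8 mm/day.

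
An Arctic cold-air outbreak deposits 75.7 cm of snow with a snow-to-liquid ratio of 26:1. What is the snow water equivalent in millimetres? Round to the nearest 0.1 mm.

SWE ≈ 29.1 mm

SWE = snow depth / ratio = 75.7 cm / 26 = 2.912 cm = 29.1 mm.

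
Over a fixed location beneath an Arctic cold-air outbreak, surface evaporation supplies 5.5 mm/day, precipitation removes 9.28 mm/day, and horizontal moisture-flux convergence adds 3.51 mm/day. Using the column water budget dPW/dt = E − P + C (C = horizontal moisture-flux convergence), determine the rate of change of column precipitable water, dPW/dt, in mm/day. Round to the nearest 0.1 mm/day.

dPW/dt ≈ -0.3 mm/day

dPW/dt = E − P + C = 5.5 − 9.28 + (3.51) = -0.3 mm/day.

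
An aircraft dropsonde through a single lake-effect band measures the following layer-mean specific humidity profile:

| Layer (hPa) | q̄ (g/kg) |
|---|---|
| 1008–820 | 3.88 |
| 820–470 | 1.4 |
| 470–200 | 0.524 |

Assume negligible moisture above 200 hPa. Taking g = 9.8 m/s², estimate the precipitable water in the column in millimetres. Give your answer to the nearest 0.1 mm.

Precipitable water is the column-integrated vapour mass per unit area: PW = (1/g) Σ q̄ Δp, with q in kg/kg and Δp in Pa (1 kg/m² of water = 1 mm).
Layer 1008–820 hPa: Δp = 188 hPa = 18800 Pa, q̄ = 0.00388 kg/kg → 0.00388 × 18800 / 9.8 = 7.44 mm
Layer 820–470 hPa: Δp = 350 hPa = 35000 Pa, q̄ = 0.0014 kg/kg → 0.0014 × 35000 / 9.8 = 5.00 mm
Layer 470–200 hPa: Δp = 270 hPa = 27000 Pa, q̄ = 0.000524 kg/kg → 0.000524 × 27000 / 9.8 = 1.44 mm
PW = 7.44 + 5.00 + 1.44 = 13.88 ≈ 13.9 mm.

PW ≈ 13.9 mm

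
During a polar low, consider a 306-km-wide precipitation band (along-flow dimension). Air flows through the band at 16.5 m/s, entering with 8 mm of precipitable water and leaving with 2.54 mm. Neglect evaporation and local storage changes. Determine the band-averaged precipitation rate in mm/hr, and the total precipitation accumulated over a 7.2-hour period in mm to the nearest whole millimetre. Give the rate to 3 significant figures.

Column moisture flux per unit crosswind length is F = V × PW.
Inflow: F_in = 16.5 × 8 = 132 mm·m/s
Outflow: F_out = 16.5 × 2.54 = 41.91 mm·m/s
Steady-state rate R = (F_in − F_out)/L = (132 − 41.91) / 306000 m = 2.944e-04 mm/s.
R = 2.944e-04 × 3600 = 1.06 mm/hr.
Over 7.2 h: total = 1.06 × 7.2 = 7.632 ≈ 8 mm.

R ≈ 1.06 mm/hr; total ≈ 8 mm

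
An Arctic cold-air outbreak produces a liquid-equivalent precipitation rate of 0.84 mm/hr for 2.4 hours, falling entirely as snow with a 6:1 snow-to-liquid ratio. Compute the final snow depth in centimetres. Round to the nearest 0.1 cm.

Liquid-equivalent depth = 0.84 × 2.4 = 2.016 mm.
Snow depth = 2.016 mm × 6 = 12.096 mm = 1.2 cm.

snow depth ≈ 1.2 cm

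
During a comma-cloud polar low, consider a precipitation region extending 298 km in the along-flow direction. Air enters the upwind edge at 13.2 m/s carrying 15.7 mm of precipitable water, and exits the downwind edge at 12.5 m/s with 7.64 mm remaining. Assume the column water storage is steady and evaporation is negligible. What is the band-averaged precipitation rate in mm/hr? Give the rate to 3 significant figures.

Column moisture flux per unit crosswind length is F = V × PW.
Inflow: F_in = 13.2 × 15.7 = 207.24 mm·m/s
Outflow: F_out = 12.5 × 7.64 = 95.5 mm·m/s
Steady-state rate R = (F_in − F_out)/L = (207.24 − 95.5) / 298000 m = 3.750e-04 mm/s.
R = 3.750e-04 × 3600 = 1.35 mm/hr.

R ≈ 1.35 mm/hr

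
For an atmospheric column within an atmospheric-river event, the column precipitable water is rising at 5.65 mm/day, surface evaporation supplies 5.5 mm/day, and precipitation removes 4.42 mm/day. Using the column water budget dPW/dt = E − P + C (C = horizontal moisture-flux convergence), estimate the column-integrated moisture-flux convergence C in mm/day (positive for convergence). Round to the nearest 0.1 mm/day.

dPW/dt = +5.65 mm/day.
C = dPW/dt − E + P = (+5.65) − 5.5 + 4.42 = 4.6 mm/day.

C ≈ 4.6 mm/day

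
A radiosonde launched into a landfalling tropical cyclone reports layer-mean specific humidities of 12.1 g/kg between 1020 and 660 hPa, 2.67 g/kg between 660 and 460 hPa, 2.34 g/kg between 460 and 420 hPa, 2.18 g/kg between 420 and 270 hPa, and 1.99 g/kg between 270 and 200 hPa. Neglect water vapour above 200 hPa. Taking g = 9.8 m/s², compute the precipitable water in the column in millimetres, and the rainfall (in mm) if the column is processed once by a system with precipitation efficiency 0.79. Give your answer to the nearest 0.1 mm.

PW ≈ 55.6 mm; rainfall ≈ 43.9 mm

Precipitable water is the column-integrated vapour mass per unit area: PW = (1/g) Σ q̄ Δp, with q in kg/kg and Δp in Pa (1 kg/m² of water = 1 mm).
Layer 1020–660 hPa: Δp = 360 hPa = 36000 Pa, q̄ = 0.0121 kg/kg → 0.0121 × 36000 / 9.8 = 44.45 mm
Layer 660–460 hPa: Δp = 200 hPa = 20000 Pa, q̄ = 0.00267 kg/kg → 0.00267 × 20000 / 9.8 = 5.45 mm
Layer 460–420 hPa: Δp = 40 hPa = 4000 Pa, q̄ = 0.00234 kg/kg → 0.00234 × 4000 / 9.8 = 0.96 mm
Layer 420–270 hPa: Δp = 150 hPa = 15000 Pa, q̄ = 0.00218 kg/kg → 0.00218 × 15000 / 9.8 = 3.34 mm
Layer 270–200 hPa: Δp = 70 hPa = 7000 Pa, q̄ = 0.00199 kg/kg → 0.00199 × 7000 / 9.8 = 1.42 mm
PW = 44.45 + 5.45 + 0.96 + 3.34 + 1.42 = 55.62 ≈ 55.6 mm.
Rainfall = ε × PW = 0.79 × 55.6 = 43.9 mm.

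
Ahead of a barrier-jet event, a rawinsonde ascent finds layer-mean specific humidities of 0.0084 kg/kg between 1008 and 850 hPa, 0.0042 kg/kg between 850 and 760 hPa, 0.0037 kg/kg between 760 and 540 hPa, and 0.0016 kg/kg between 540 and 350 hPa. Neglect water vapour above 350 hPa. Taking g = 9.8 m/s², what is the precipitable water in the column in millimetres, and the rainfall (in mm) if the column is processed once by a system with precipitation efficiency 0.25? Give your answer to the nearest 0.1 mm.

Precipitable water is the column-integrated vapour mass per unit area: PW = (1/g) Σ q̄ Δp, with q in kg/kg and Δp in Pa (1 kg/m² of water = 1 mm).
Layer 1008–850 hPa: Δp = 158 hPa = 15800 Pa, q̄ = 0.0084 kg/kg → 0.0084 × 15800 / 9.8 = 13.54 mm
Layer 850–760 hPa: Δp = 90 hPa = 9000 Pa, q̄ = 0.0042 kg/kg → 0.0042 × 9000 / 9.8 = 3.86 mm
Layer 760–540 hPa: Δp = 220 hPa = 22000 Pa, q̄ = 0.0037 kg/kg → 0.0037 × 22000 / 9.8 = 8.31 mm
Layer 540–350 hPa: Δp = 190 hPa = 19000 Pa, q̄ = 0.0016 kg/kg → 0.0016 × 19000 / 9.8 = 3.10 mm
PW = 13.54 + 3.86 + 8.31 + 3.10 = 28.81 ≈ 28.8 mm.
Rainfall = ε × PW = 0.25 × 28.8 = 7.2 mm.

PW ≈ 28.8 mm; rainfall ≈ 7.2 mm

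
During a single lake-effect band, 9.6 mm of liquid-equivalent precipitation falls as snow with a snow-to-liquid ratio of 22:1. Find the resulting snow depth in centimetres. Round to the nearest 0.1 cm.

snow depth ≈ 21.1 cm

Snow depth = liquid × ratio = 9.6 mm × 22 = 211.2 mm = 21.1 cm.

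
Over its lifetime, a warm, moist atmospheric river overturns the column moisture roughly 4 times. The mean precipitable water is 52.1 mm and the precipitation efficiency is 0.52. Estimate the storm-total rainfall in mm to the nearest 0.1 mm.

rainfall ≈ 108.4 mm

Each cycle deposits ε × PW = 0.52 × 52.1 = 27.092 mm.
Over 4 cycles: 4 × 27.092 = 108.4 mm.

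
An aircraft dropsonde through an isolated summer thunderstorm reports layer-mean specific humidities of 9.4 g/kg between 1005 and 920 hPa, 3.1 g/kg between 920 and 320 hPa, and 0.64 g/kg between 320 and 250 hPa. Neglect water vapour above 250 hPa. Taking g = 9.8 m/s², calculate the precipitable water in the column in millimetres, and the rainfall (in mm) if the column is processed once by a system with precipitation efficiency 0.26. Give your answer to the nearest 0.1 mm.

PW ≈ 27.6 mm; rainfall ≈ 7.2 mm

Precipitable water is the column-integrated vapour mass per unit area: PW = (1/g) Σ q̄ Δp, with q in kg/kg and Δp in Pa (1 kg/m² of water = 1 mm).
Layer 1005–920 hPa: Δp = 85 hPa = 8500 Pa, q̄ = 0.0094 kg/kg → 0.0094 × 8500 / 9.8 = 8.15 mm
Layer 920–320 hPa: Δp = 600 hPa = 60000 Pa, q̄ = 0.0031 kg/kg → 0.0031 × 60000 / 9.8 = 18.98 mm
Layer 320–250 hPa: Δp = 70 hPa = 7000 Pa, q̄ = 0.00064 kg/kg → 0.00064 × 7000 / 9.8 = 0.46 mm
PW = 8.15 + 18.98 + 0.46 = 27.59 ≈ 27.6 mm.
Rainfall = ε × PW = 0.26 × 27.6 = 7.2 mm.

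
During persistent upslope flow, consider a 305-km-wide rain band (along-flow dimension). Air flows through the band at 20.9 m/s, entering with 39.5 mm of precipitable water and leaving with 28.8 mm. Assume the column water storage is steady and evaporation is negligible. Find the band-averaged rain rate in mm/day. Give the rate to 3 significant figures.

R ≈ 63.3 mm/day

Column moisture flux per unit crosswind length is F = V × PW.
Inflow: F_in = 20.9 × 39.5 = 825.55 mm·m/s
Outflow: F_out = 20.9 × 28.8 = 601.92 mm·m/s
Steady-state rate R = (F_in − F_out)/L = (825.55 − 601.92) / 305000 m = 7.332e-04 mm/s.
R = 7.332e-04 × 3600 × 24 = 63.3 mm/day.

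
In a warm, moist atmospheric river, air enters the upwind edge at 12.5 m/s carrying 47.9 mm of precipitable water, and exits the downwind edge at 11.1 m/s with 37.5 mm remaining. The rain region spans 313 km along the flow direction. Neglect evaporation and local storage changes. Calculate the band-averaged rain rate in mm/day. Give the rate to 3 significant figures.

R ≈ 50.4 mm/day

Column moisture flux per unit crosswind length is F = V × PW.
Inflow: F_in = 12.5 × 47.9 = 598.75 mm·m/s
Outflow: F_out = 11.1 × 37.5 = 416.25 mm·m/s
Steady-state rate R = (F_in − F_out)/L = (598.75 − 416.25) / 313000 m = 5.831e-04 mm/s.
R = 5.831e-04 × 3600 × 24 = 50.4 mm/day.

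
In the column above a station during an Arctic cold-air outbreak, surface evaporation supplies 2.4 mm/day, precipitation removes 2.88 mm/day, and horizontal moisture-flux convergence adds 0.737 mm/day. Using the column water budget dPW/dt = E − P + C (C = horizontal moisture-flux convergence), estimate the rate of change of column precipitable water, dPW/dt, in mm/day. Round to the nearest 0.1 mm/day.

dPW/dt ≈ 0.3 mm/day

dPW/dt = E − P + C = 2.4 − 2.88 + (0.737) = 0.3 mm/day.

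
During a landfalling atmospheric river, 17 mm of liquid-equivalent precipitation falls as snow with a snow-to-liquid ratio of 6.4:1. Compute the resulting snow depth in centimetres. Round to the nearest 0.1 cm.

Snow depth = liquid × ratio = 17 mm × 6.4 = 108.8 mm = 10.9 cm.

snow depth ≈ 10.9 cm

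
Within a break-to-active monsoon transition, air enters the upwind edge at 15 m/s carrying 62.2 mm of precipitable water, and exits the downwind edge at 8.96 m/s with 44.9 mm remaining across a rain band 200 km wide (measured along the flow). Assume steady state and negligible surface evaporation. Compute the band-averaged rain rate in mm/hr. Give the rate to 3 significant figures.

R ≈ 9.55 mm/hr

Column moisture flux per unit crosswind length is F = V × PW.
Inflow: F_in = 15 × 62.2 = 933 mm·m/s
Outflow: F_out = 8.96 × 44.9 = 402.304 mm·m/s
Steady-state rate R = (F_in − F_out)/L = (933 − 402.304) / 200000 m = 2.653e-03 mm/s.
R = 2.653e-03 × 3600 = 9.55 mm/hr.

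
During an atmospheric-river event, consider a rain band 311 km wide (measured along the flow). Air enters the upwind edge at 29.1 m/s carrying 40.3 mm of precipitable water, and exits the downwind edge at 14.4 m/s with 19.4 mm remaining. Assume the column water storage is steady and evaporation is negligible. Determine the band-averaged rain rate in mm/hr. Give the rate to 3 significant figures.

R ≈ 10.3 mm/hr

Column moisture flux per unit crosswind length is F = V × PW.
Inflow: F_in = 29.1 × 40.3 = 1172.73 mm·m/s
Outflow: F_out = 14.4 × 19.4 = 279.36 mm·m/s
Steady-state rate R = (F_in − F_out)/L = (1172.73 − 279.36) / 311000 m = 2.873e-03 mm/s.
R = 2.873e-03 × 3600 = 10.3 mm/hr.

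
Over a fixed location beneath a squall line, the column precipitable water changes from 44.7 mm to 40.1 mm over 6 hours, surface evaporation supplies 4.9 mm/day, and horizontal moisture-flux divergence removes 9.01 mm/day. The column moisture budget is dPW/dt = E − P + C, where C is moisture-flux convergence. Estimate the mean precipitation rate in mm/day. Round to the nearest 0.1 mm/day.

P ≈ 14.3 mm/day

dPW/dt = (40.1 − 44.7) mm / (6/24 day) = -18.400 mm/day.
P = E + C − dPW/dt = 4.9 + (-9.01) − (-18.400) = 14.3 mm/day.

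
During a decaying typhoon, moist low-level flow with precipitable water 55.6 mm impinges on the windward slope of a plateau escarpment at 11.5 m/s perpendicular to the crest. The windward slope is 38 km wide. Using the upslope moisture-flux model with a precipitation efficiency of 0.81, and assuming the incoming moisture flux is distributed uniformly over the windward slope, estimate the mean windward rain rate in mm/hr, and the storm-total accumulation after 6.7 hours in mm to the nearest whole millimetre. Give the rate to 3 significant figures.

R ≈ 49.1 mm/hr; total ≈ 329 mm

Incoming column moisture flux per unit ridge length: F = V × PW = 11.5 × 55.6 = 639.4 mm·m/s.
Spread over the 38 km slope with efficiency ε = 0.81: R = ε·F/W = 0.81 × 639.4 / 38000 m = 1.363e-02 mm/s.
R = 1.363e-02 × 3600 = 49.1 mm/hr.
Over 6.7 h: total = 49.1 × 6.7 = 328.97 ≈ 329 mm.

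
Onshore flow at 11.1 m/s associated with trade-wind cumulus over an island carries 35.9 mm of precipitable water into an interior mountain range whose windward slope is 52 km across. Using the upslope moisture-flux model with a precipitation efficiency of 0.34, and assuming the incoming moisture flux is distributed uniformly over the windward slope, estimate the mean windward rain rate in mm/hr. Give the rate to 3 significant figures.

Incoming column moisture flux per unit ridge length: F = V × PW = 11.1 × 35.9 = 398.49 mm·m/s.
Spread over the 52 km slope with efficiency ε = 0.34: R = ε·F/W = 0.34 × 398.49 / 52000 m = 2.606e-03 mm/s.
R = 2.606e-03 × 3600 = 9.38 mm/hr.

R ≈ 9.38 mm/hr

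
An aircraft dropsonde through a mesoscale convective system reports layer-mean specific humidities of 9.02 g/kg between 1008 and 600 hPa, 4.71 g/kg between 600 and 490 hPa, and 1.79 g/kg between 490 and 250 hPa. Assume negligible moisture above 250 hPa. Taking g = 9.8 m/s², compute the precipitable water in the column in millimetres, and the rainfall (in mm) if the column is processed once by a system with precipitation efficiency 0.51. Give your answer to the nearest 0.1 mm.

Precipitable water is the column-integrated vapour mass per unit area: PW = (1/g) Σ q̄ Δp, with q in kg/kg and Δp in Pa (1 kg/m² of water = 1 mm).
Layer 1008–600 hPa: Δp = 408 hPa = 40800 Pa, q̄ = 0.00902 kg/kg → 0.00902 × 40800 / 9.8 = 37.55 mm
Layer 600–490 hPa: Δp = 110 hPa = 11000 Pa, q̄ = 0.00471 kg/kg → 0.00471 × 11000 / 9.8 = 5.29 mm
Layer 490–250 hPa: Δp = 240 hPa = 24000 Pa, q̄ = 0.00179 kg/kg → 0.00179 × 24000 / 9.8 = 4.38 mm
PW = 37.55 + 5.29 + 4.38 = 47.22 ≈ 47.2 mm.
Rainfall = ε × PW = 0.51 × 47.2 = 24.1 mm.

PW ≈ 47.2 mm; rainfall ≈ 24.1 mm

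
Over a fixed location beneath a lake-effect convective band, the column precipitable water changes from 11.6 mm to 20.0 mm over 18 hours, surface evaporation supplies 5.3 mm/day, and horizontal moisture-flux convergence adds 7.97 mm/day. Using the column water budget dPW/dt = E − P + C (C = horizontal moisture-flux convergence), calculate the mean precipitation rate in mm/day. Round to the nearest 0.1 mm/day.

P ≈ 2.1 mm/day

dPW/dt = (20.0 − 11.6) mm / (18/24 day) = +11.200 mm/day.
P = E + C − dPW/dt = 5.3 + (7.97) − (+11.200) = 2.1 mm/day.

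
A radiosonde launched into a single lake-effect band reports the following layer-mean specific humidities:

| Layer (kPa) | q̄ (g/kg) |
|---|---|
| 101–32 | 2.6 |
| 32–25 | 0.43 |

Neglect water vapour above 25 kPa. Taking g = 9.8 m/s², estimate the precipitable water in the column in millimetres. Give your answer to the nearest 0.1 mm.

Precipitable water is the column-integrated vapour mass per unit area: PW = (1/g) Σ q̄ Δp, with q in kg/kg and Δp in Pa (1 kg/m² of water = 1 mm).
Layer 101–32 kPa: Δp = 690 hPa = 69000 Pa, q̄ = 0.0026 kg/kg → 0.0026 × 69000 / 9.8 = 18.31 mm
Layer 32–25 kPa: Δp = 70 hPa = 7000 Pa, q̄ = 0.00043 kg/kg → 0.00043 × 7000 / 9.8 = 0.31 mm
PW = 18.31 + 0.31 = 18.62 ≈ 18.6 mm.

PW ≈ 18.6 mm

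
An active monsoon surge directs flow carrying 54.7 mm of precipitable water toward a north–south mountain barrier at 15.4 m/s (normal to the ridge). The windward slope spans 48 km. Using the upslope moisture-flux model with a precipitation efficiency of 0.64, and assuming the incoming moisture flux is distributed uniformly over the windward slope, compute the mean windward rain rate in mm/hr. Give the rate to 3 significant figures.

Incoming column moisture flux per unit ridge length: F = V × PW = 15.4 × 54.7 = 842.38 mm·m/s.
Spread over the 48 km slope with efficiency ε = 0.64: R = ε·F/W = 0.64 × 842.38 / 48000 m = 1.123e-02 mm/s.
R = 1.123e-02 × 3600 = 40.4 mm/hr.

R ≈ 40.4 mm/hr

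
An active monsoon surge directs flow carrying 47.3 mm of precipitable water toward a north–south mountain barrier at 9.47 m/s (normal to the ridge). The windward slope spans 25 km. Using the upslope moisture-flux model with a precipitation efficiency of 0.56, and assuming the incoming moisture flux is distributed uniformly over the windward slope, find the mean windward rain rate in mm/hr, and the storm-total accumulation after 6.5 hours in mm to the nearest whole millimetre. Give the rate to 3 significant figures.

Incoming column moisture flux per unit ridge length: F = V × PW = 9.47 × 47.3 = 447.931 mm·m/s.
Spread over the 25 km slope with efficiency ε = 0.56: R = ε·F/W = 0.56 × 447.931 / 25000 m = 1.003e-02 mm/s.
R = 1.003e-02 × 3600 = 36.1 mm/hr.
Over 6.5 h: total = 36.1 × 6.5 = 234.65 ≈ 235 mm.

R ≈ 36.1 mm/hr; total ≈ 235 mm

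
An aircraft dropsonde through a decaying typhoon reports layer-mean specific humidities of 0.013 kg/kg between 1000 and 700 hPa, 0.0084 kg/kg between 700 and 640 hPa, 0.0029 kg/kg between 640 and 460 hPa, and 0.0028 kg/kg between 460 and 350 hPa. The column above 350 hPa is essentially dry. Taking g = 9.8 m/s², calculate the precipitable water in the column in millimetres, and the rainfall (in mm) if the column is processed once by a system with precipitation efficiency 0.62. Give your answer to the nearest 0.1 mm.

Precipitable water is the column-integrated vapour mass per unit area: PW = (1/g) Σ q̄ Δp, with q in kg/kg and Δp in Pa (1 kg/m² of water = 1 mm).
Layer 1000–700 hPa: Δp = 300 hPa = 30000 Pa, q̄ = 0.013 kg/kg → 0.013 × 30000 / 9.8 = 39.80 mm
Layer 700–640 hPa: Δp = 60 hPa = 6000 Pa, q̄ = 0.0084 kg/kg → 0.0084 × 6000 / 9.8 = 5.14 mm
Layer 640–460 hPa: Δp = 180 hPa = 18000 Pa, q̄ = 0.0029 kg/kg → 0.0029 × 18000 / 9.8 = 5.33 mm
Layer 460–350 hPa: Δp = 110 hPa = 11000 Pa, q̄ = 0.0028 kg/kg → 0.0028 × 11000 / 9.8 = 3.14 mm
PW = 39.80 + 5.14 + 5.33 + 3.14 = 53.41 ≈ 53.4 mm.
Rainfall = ε × PW = 0.62 × 53.4 = 33.1 mm.

PW ≈ 53.4 mm; rainfall ≈ 33.1 mm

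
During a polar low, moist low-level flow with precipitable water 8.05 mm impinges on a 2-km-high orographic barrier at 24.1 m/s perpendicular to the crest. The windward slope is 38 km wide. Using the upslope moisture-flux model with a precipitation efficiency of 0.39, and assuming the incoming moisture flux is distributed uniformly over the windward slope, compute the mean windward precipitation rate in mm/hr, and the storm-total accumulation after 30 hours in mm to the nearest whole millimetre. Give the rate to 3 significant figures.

Incoming column moisture flux per unit ridge length: F = V × PW = 24.1 × 8.05 = 194.005 mm·m/s.
Spread over the 38 km slope with efficiency ε = 0.39: R = ε·F/W = 0.39 × 194.005 / 38000 m = 1.991e-03 mm/s.
R = 1.991e-03 × 3600 = 7.17 mm/hr.
Over 30 h: total = 7.17 × 30 = 215.1 ≈ 215 mm.

R ≈ 7.17 mm/hr; total ≈ 215 mm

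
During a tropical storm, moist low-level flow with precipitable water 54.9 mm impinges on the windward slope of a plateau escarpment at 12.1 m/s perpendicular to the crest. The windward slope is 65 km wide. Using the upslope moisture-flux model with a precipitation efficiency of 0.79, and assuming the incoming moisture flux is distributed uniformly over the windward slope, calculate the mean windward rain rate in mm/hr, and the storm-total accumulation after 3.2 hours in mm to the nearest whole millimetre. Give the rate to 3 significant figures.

R ≈ 29.1 mm/hr; total ≈ 93 mm

Incoming column moisture flux per unit ridge length: F = V × PW = 12.1 × 54.9 = 664.29 mm·m/s.
Spread over the 65 km slope with efficiency ε = 0.79: R = ε·F/W = 0.79 × 664.29 / 65000 m = 8.074e-03 mm/s.
R = 8.074e-03 × 3600 = 29.1 mm/hr.
Over 3.2 h: total = 29.1 × 3.2 = 93.12 ≈ 93 mm.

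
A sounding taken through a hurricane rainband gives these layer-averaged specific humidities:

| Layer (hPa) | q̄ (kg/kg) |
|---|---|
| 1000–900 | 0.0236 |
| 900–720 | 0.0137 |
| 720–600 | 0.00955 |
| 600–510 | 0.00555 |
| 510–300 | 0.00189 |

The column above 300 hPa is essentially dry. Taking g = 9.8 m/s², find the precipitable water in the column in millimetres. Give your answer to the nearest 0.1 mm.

Precipitable water is the column-integrated vapour mass per unit area: PW = (1/g) Σ q̄ Δp, with q in kg/kg and Δp in Pa (1 kg/m² of water = 1 mm).
Layer 1000–900 hPa: Δp = 100 hPa = 10000 Pa, q̄ = 0.0236 kg/kg → 0.0236 × 10000 / 9.8 = 24.08 mm
Layer 900–720 hPa: Δp = 180 hPa = 18000 Pa, q̄ = 0.0137 kg/kg → 0.0137 × 18000 / 9.8 = 25.16 mm
Layer 720–600 hPa: Δp = 120 hPa = 12000 Pa, q̄ = 0.00955 kg/kg → 0.00955 × 12000 / 9.8 = 11.69 mm
Layer 600–510 hPa: Δp = 90 hPa = 9000 Pa, q̄ = 0.00555 kg/kg → 0.00555 × 9000 / 9.8 = 5.10 mm
Layer 510–300 hPa: Δp = 210 hPa = 21000 Pa, q̄ = 0.00189 kg/kg → 0.00189 × 21000 / 9.8 = 4.05 mm
PW = 24.08 + 25.16 + 11.69 + 5.10 + 4.05 = 70.08 ≈ 70.1 mm.

PW ≈ 70.1 mm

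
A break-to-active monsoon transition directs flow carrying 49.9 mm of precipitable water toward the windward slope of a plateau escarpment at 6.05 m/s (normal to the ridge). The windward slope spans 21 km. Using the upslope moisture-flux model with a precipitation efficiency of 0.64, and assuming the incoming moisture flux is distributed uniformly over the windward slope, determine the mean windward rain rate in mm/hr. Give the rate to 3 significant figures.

R ≈ 33.1 mm/hr

Incoming column moisture flux per unit ridge length: F = V × PW = 6.05 × 49.9 = 301.895 mm·m/s.
Spread over the 21 km slope with efficiency ε = 0.64: R = ε·F/W = 0.64 × 301.895 / 21000 m = 9.201e-03 mm/s.
R = 9.201e-03 × 3600 = 33.1 mm/hr.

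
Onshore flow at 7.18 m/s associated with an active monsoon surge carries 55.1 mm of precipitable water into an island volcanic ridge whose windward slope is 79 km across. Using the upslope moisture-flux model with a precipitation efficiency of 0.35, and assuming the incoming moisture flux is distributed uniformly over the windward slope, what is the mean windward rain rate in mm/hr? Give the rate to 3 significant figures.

Incoming column moisture flux per unit ridge length: F = V × PW = 7.18 × 55.1 = 395.618 mm·m/s.
Spread over the 79 km slope with efficiency ε = 0.35: R = ε·F/W = 0.35 × 395.618 / 79000 m = 1.753e-03 mm/s.
R = 1.753e-03 × 3600 = 6.31 mm/hr.

R ≈ 6.31 mm/hr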